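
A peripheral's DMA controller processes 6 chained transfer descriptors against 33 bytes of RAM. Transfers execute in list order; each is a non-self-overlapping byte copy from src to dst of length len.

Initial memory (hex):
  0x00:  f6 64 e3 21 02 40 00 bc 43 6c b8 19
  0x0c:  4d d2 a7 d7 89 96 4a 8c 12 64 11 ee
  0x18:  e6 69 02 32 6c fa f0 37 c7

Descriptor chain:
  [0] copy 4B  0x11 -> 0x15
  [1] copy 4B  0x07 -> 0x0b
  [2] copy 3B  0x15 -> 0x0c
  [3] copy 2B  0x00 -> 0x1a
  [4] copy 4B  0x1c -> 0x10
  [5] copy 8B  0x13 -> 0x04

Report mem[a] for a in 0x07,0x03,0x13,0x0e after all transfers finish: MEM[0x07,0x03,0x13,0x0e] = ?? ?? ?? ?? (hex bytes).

#0 dst[0x15+4] := {0x96,0x4a,0x8c,0x12}
#1 dst[0x0b+4] := {0xbc,0x43,0x6c,0xb8}
#2 dst[0x0c+3] := {0x96,0x4a,0x8c}
#3 dst[0x1a+2] := {0xf6,0x64}
#4 dst[0x10+4] := {0x6c,0xfa,0xf0,0x37}
#5 dst[0x04+8] := {0x37,0x12,0x96,0x4a,0x8c,0x12,0x69,0xf6}
query mem[0x07]=0x4a, mem[0x03]=0x21, mem[0x13]=0x37, mem[0x0e]=0x8c

MEM[0x07,0x03,0x13,0x0e] = 4a 21 37 8c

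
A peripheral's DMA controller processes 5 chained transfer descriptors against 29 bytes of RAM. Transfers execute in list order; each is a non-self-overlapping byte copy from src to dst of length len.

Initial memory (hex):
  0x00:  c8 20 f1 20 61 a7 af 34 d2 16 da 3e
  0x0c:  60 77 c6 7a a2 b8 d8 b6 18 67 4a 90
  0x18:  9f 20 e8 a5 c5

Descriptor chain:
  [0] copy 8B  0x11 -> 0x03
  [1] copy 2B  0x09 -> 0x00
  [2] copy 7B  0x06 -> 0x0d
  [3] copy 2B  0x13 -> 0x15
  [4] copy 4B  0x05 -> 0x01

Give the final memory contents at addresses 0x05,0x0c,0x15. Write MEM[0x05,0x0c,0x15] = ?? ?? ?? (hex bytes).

D0: mem[0x03..0x0a] <- [b8 d8 b6 18 67 4a 90 9f]
D1: mem[0x00..0x01] <- [90 9f]
D2: mem[0x0d..0x13] <- [18 67 4a 90 9f 3e 60]
D3: mem[0x15..0x16] <- [60 18]
D4: mem[0x01..0x04] <- [b6 18 67 4a]
query mem[0x05]=0xb6, mem[0x0c]=0x60, mem[0x15]=0x60

MEM[0x05,0x0c,0x15] = b6 60 60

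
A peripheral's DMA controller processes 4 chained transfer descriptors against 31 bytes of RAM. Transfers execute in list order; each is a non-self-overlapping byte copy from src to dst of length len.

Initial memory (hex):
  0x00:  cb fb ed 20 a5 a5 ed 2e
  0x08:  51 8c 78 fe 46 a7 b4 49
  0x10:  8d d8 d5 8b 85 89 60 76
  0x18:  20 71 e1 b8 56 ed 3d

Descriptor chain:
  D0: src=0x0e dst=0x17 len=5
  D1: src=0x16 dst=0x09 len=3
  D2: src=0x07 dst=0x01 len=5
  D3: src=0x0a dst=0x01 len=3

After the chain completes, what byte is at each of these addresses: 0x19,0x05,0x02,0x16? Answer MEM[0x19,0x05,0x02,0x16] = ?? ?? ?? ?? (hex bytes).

[0] 0x0e->0x17 len=5 : b4 49 8d d8 d5
[1] 0x16->0x09 len=3 : 60 b4 49
[2] 0x07->0x01 len=5 : 2e 51 60 b4 49
[3] 0x0a->0x01 len=3 : b4 49 46
query mem[0x19]=0x8d, mem[0x05]=0x49, mem[0x02]=0x49, mem[0x16]=0x60

MEM[0x19,0x05,0x02,0x16] = 8d 49 49 60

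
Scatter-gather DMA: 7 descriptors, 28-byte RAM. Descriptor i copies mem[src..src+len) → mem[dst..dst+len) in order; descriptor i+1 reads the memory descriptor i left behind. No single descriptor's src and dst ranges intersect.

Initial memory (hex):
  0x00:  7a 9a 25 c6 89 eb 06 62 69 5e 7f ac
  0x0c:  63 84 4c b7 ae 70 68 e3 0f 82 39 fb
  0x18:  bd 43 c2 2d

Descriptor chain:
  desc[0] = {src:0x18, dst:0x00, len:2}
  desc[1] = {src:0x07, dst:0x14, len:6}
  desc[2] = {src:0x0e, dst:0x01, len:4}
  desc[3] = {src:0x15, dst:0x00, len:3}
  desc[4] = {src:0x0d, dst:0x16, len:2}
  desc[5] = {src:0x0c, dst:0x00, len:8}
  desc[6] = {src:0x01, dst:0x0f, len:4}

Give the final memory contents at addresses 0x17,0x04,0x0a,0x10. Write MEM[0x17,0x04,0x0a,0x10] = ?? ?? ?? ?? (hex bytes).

MEM[0x17,0x04,0x0a,0x10] = 4c ae 7f 4c

#0 dst[0x00+2] := {0xbd,0x43}
#1 dst[0x14+6] := {0x62,0x69,0x5e,0x7f,0xac,0x63}
#2 dst[0x01+4] := {0x4c,0xb7,0xae,0x70}
#3 dst[0x00+3] := {0x69,0x5e,0x7f}
#4 dst[0x16+2] := {0x84,0x4c}
#5 dst[0x00+8] := {0x63,0x84,0x4c,0xb7,0xae,0x70,0x68,0xe3}
#6 dst[0x0f+4] := {0x84,0x4c,0xb7,0xae}
query mem[0x17]=0x4c, mem[0x04]=0xae, mem[0x0a]=0x7f, mem[0x10]=0x4c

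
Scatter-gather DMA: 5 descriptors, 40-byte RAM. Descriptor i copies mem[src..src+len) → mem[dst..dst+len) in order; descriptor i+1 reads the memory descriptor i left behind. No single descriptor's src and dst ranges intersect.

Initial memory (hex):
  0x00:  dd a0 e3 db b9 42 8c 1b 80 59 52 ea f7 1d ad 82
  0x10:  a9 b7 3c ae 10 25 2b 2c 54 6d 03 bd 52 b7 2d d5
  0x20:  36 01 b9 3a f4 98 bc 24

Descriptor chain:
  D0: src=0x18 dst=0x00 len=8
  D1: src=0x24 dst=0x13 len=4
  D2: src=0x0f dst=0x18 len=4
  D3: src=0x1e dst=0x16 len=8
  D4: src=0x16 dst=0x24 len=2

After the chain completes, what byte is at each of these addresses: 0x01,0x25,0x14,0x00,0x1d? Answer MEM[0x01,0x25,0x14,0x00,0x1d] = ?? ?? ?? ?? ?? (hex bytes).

MEM[0x01,0x25,0x14,0x00,0x1d] = 6d d5 98 54 98

#0 dst[0x00+8] := {0x54,0x6d,0x03,0xbd,0x52,0xb7,0x2d,0xd5}
#1 dst[0x13+4] := {0xf4,0x98,0xbc,0x24}
#2 dst[0x18+4] := {0x82,0xa9,0xb7,0x3c}
#3 dst[0x16+8] := {0x2d,0xd5,0x36,0x01,0xb9,0x3a,0xf4,0x98}
#4 dst[0x24+2] := {0x2d,0xd5}
query mem[0x01]=0x6d, mem[0x25]=0xd5, mem[0x14]=0x98, mem[0x00]=0x54, mem[0x1d]=0x98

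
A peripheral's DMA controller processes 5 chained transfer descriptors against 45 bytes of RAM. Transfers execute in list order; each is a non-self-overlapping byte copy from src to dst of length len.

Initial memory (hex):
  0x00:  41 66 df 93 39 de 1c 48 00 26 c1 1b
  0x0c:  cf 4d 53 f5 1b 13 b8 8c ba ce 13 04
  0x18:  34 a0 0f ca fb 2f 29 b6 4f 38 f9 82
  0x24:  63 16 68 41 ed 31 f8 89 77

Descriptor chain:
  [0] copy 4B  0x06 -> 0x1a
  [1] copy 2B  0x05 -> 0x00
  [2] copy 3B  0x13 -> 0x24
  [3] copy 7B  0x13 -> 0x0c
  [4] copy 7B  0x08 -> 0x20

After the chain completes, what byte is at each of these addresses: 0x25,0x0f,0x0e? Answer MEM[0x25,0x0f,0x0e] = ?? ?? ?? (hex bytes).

MEM[0x25,0x0f,0x0e] = ba 13 ce

  after D0: wrote 4B at 0x1a = 1c480026
  after D1: wrote 2B at 0x00 = de1c
  after D2: wrote 3B at 0x24 = 8cbace
  after D3: wrote 7B at 0x0c = 8cbace130434a0
  after D4: wrote 7B at 0x20 = 0026c11b8cbace
query mem[0x25]=0xba, mem[0x0f]=0x13, mem[0x0e]=0xce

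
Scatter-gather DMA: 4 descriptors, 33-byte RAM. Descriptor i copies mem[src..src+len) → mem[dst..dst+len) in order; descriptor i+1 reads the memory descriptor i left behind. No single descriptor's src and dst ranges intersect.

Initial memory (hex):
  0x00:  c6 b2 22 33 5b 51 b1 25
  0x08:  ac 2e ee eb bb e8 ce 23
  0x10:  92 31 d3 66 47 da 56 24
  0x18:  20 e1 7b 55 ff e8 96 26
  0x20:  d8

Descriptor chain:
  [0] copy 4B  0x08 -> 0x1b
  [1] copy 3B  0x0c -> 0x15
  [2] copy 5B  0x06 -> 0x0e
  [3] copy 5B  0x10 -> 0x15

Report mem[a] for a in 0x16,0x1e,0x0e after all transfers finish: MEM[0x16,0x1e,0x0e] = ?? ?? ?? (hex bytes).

MEM[0x16,0x1e,0x0e] = 2e eb b1

  after D0: wrote 4B at 0x1b = ac2eeeeb
  after D1: wrote 3B at 0x15 = bbe8ce
  after D2: wrote 5B at 0x0e = b125ac2eee
  after D3: wrote 5B at 0x15 = ac2eee6647
query mem[0x16]=0x2e, mem[0x1e]=0xeb, mem[0x0e]=0xb1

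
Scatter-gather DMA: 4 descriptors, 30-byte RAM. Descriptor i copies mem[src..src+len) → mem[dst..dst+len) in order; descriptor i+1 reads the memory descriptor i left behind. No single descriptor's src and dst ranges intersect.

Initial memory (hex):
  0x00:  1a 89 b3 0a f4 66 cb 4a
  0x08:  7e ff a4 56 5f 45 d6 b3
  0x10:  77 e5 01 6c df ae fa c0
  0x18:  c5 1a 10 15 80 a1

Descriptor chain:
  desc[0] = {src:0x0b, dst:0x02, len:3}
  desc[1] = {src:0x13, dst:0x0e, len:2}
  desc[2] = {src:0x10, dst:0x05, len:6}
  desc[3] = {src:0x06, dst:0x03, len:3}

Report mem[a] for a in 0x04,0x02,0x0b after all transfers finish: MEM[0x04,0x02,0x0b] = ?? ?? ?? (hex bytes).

MEM[0x04,0x02,0x0b] = 01 56 56

[0] 0x0b->0x02 len=3 : 56 5f 45
[1] 0x13->0x0e len=2 : 6c df
[2] 0x10->0x05 len=6 : 77 e5 01 6c df ae
[3] 0x06->0x03 len=3 : e5 01 6c
query mem[0x04]=0x01, mem[0x02]=0x56, mem[0x0b]=0x56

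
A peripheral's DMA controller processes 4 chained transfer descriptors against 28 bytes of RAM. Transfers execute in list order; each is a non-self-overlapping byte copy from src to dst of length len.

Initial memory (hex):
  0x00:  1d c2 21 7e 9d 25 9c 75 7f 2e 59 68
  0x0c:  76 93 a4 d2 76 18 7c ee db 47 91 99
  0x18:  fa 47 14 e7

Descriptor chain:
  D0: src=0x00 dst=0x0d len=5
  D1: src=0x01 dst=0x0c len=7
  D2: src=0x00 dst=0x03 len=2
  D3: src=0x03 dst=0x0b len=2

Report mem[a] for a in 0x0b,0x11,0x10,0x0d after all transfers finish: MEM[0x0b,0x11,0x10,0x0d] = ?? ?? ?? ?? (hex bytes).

  after D0: wrote 5B at 0x0d = 1dc2217e9d
  after D1: wrote 7B at 0x0c = c2217e9d259c75
  after D2: wrote 2B at 0x03 = 1dc2
  after D3: wrote 2B at 0x0b = 1dc2
query mem[0x0b]=0x1d, mem[0x11]=0x9c, mem[0x10]=0x25, mem[0x0d]=0x21

MEM[0x0b,0x11,0x10,0x0d] = 1d 9c 25 21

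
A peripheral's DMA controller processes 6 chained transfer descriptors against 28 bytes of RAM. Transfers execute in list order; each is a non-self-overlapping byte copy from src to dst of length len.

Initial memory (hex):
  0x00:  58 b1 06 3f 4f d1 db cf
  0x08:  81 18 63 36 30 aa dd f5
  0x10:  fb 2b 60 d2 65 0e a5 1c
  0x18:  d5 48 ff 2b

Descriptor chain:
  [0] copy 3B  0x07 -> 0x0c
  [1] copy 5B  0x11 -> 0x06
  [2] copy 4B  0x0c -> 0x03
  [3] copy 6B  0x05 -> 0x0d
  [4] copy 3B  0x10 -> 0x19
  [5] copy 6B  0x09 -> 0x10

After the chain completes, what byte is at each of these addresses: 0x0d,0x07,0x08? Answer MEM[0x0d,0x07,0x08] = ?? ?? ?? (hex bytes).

MEM[0x0d,0x07,0x08] = 18 60 d2

#0 dst[0x0c+3] := {0xcf,0x81,0x18}
#1 dst[0x06+5] := {0x2b,0x60,0xd2,0x65,0x0e}
#2 dst[0x03+4] := {0xcf,0x81,0x18,0xf5}
#3 dst[0x0d+6] := {0x18,0xf5,0x60,0xd2,0x65,0x0e}
#4 dst[0x19+3] := {0xd2,0x65,0x0e}
#5 dst[0x10+6] := {0x65,0x0e,0x36,0xcf,0x18,0xf5}
query mem[0x0d]=0x18, mem[0x07]=0x60, mem[0x08]=0xd2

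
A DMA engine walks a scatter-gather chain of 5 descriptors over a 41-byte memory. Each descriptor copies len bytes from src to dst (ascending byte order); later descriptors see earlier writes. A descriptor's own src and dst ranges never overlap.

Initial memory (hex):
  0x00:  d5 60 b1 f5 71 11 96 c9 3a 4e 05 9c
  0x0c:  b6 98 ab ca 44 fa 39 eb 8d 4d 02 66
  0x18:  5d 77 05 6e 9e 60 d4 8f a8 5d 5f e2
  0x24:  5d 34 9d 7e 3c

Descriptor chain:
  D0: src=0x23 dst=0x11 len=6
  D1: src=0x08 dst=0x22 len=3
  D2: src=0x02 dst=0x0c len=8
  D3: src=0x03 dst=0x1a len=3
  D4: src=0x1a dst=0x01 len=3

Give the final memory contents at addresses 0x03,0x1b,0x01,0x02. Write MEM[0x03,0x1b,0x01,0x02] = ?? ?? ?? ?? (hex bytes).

MEM[0x03,0x1b,0x01,0x02] = 11 71 f5 71

#0 dst[0x11+6] := {0xe2,0x5d,0x34,0x9d,0x7e,0x3c}
#1 dst[0x22+3] := {0x3a,0x4e,0x05}
#2 dst[0x0c+8] := {0xb1,0xf5,0x71,0x11,0x96,0xc9,0x3a,0x4e}
#3 dst[0x1a+3] := {0xf5,0x71,0x11}
#4 dst[0x01+3] := {0xf5,0x71,0x11}
query mem[0x03]=0x11, mem[0x1b]=0x71, mem[0x01]=0xf5, mem[0x02]=0x71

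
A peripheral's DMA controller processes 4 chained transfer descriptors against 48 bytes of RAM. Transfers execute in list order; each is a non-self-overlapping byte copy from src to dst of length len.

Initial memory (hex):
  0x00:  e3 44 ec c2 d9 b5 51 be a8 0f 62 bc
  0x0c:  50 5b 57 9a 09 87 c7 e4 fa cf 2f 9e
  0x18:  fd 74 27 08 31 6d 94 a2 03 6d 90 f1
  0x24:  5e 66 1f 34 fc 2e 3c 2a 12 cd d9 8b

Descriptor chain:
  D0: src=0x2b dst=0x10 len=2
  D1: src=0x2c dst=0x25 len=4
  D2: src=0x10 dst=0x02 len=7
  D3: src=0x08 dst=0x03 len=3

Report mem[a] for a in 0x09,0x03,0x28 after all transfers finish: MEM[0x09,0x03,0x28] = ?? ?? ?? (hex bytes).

[0] 0x2b->0x10 len=2 : 2a 12
[1] 0x2c->0x25 len=4 : 12 cd d9 8b
[2] 0x10->0x02 len=7 : 2a 12 c7 e4 fa cf 2f
[3] 0x08->0x03 len=3 : 2f 0f 62
query mem[0x09]=0x0f, mem[0x03]=0x2f, mem[0x28]=0x8b

MEM[0x09,0x03,0x28] = 0f 2f 8b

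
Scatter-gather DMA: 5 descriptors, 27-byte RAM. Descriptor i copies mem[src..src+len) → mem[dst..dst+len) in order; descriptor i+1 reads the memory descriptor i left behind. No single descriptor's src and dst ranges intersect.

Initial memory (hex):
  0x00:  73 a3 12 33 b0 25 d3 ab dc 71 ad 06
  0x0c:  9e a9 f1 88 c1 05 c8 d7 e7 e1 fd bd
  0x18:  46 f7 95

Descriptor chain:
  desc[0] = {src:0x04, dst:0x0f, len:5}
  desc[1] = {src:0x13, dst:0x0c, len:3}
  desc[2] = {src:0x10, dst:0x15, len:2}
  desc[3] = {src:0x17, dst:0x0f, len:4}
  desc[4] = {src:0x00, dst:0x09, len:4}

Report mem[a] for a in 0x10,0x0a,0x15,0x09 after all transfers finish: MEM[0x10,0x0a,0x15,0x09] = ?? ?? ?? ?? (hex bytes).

D0: mem[0x0f..0x13] <- [b0 25 d3 ab dc]
D1: mem[0x0c..0x0e] <- [dc e7 e1]
D2: mem[0x15..0x16] <- [25 d3]
D3: mem[0x0f..0x12] <- [bd 46 f7 95]
D4: mem[0x09..0x0c] <- [73 a3 12 33]
query mem[0x10]=0x46, mem[0x0a]=0xa3, mem[0x15]=0x25, mem[0x09]=0x73

MEM[0x10,0x0a,0x15,0x09] = 46 a3 25 73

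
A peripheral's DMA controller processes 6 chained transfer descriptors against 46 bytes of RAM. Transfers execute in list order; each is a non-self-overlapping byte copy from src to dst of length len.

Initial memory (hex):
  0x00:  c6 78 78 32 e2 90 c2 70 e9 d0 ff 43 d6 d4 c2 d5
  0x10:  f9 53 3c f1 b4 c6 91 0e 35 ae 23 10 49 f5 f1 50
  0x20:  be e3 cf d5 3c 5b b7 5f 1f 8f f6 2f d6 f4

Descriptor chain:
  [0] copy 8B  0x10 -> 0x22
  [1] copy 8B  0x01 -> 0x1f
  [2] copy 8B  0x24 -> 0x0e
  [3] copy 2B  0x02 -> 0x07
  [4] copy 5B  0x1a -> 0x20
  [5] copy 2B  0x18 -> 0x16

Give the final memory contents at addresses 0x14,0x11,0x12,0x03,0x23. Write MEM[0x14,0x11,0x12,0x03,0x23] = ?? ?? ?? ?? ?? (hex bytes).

  after D0: wrote 8B at 0x22 = f9533cf1b4c6910e
  after D1: wrote 8B at 0x1f = 787832e290c270e9
  after D2: wrote 8B at 0x0e = c270e9c6910ef62f
  after D3: wrote 2B at 0x07 = 7832
  after D4: wrote 5B at 0x20 = 231049f5f1
  after D5: wrote 2B at 0x16 = 35ae
query mem[0x14]=0xf6, mem[0x11]=0xc6, mem[0x12]=0x91, mem[0x03]=0x32, mem[0x23]=0xf5

MEM[0x14,0x11,0x12,0x03,0x23] = f6 c6 91 32 f5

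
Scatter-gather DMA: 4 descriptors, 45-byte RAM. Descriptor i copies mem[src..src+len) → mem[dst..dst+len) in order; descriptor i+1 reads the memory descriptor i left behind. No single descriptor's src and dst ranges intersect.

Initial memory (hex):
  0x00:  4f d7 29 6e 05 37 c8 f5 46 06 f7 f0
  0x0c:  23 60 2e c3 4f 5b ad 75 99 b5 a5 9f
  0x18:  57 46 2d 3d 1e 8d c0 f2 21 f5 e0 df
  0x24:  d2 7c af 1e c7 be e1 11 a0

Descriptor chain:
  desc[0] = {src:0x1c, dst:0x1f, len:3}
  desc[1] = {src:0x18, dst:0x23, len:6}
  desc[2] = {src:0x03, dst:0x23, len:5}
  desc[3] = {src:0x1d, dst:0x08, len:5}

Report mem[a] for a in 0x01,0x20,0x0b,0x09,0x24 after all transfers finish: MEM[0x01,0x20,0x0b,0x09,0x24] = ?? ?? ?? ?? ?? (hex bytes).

#0 dst[0x1f+3] := {0x1e,0x8d,0xc0}
#1 dst[0x23+6] := {0x57,0x46,0x2d,0x3d,0x1e,0x8d}
#2 dst[0x23+5] := {0x6e,0x05,0x37,0xc8,0xf5}
#3 dst[0x08+5] := {0x8d,0xc0,0x1e,0x8d,0xc0}
query mem[0x01]=0xd7, mem[0x20]=0x8d, mem[0x0b]=0x8d, mem[0x09]=0xc0, mem[0x24]=0x05

MEM[0x01,0x20,0x0b,0x09,0x24] = d7 8d 8d c0 05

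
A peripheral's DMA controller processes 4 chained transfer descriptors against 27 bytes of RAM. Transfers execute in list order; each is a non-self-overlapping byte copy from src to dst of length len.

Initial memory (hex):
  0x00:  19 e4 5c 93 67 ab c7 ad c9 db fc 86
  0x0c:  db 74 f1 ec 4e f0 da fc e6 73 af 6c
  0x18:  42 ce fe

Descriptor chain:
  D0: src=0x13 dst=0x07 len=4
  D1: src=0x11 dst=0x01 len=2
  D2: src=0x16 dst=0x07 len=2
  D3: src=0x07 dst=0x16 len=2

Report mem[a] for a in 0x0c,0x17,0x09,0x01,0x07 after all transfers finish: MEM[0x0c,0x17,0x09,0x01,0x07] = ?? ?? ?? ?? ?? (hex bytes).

#0 dst[0x07+4] := {0xfc,0xe6,0x73,0xaf}
#1 dst[0x01+2] := {0xf0,0xda}
#2 dst[0x07+2] := {0xaf,0x6c}
#3 dst[0x16+2] := {0xaf,0x6c}
query mem[0x0c]=0xdb, mem[0x17]=0x6c, mem[0x09]=0x73, mem[0x01]=0xf0, mem[0x07]=0xaf

MEM[0x0c,0x17,0x09,0x01,0x07] = db 6c 73 f0 af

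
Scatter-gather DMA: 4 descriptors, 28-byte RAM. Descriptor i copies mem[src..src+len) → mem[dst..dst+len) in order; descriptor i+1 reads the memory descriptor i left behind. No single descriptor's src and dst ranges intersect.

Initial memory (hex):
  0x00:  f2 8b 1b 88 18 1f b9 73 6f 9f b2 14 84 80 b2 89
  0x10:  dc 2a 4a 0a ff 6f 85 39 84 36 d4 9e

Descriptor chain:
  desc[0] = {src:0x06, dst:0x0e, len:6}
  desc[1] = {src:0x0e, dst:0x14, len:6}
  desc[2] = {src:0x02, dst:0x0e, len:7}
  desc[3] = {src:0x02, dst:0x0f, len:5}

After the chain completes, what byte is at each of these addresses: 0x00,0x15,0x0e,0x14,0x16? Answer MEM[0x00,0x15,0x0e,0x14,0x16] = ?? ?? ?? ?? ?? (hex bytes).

MEM[0x00,0x15,0x0e,0x14,0x16] = f2 73 1b 6f 6f

  after D0: wrote 6B at 0x0e = b9736f9fb214
  after D1: wrote 6B at 0x14 = b9736f9fb214
  after D2: wrote 7B at 0x0e = 1b88181fb9736f
  after D3: wrote 5B at 0x0f = 1b88181fb9
query mem[0x00]=0xf2, mem[0x15]=0x73, mem[0x0e]=0x1b, mem[0x14]=0x6f, mem[0x16]=0x6f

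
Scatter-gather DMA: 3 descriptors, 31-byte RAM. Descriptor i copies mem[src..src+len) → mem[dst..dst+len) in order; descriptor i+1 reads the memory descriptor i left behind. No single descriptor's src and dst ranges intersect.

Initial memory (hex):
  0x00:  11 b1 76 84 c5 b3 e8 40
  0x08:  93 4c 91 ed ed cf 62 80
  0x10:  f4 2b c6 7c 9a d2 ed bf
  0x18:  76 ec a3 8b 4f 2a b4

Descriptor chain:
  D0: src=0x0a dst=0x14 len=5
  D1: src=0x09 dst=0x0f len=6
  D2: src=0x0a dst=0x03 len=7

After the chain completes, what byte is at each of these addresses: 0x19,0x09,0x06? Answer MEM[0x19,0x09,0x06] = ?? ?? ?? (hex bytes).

D0: mem[0x14..0x18] <- [91 ed ed cf 62]
D1: mem[0x0f..0x14] <- [4c 91 ed ed cf 62]
D2: mem[0x03..0x09] <- [91 ed ed cf 62 4c 91]
query mem[0x19]=0xec, mem[0x09]=0x91, mem[0x06]=0xcf

MEM[0x19,0x09,0x06] = ec 91 cf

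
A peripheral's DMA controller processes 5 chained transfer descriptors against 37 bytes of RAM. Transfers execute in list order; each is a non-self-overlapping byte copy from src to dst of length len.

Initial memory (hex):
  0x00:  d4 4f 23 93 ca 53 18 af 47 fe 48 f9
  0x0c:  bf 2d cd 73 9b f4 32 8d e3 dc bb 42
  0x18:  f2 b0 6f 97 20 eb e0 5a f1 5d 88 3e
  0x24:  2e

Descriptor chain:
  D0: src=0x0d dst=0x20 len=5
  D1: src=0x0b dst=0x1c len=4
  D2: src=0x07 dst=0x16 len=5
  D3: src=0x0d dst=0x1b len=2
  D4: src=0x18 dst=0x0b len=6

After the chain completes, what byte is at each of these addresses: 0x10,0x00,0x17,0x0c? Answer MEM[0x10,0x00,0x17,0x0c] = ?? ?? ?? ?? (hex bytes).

#0 dst[0x20+5] := {0x2d,0xcd,0x73,0x9b,0xf4}
#1 dst[0x1c+4] := {0xf9,0xbf,0x2d,0xcd}
#2 dst[0x16+5] := {0xaf,0x47,0xfe,0x48,0xf9}
#3 dst[0x1b+2] := {0x2d,0xcd}
#4 dst[0x0b+6] := {0xfe,0x48,0xf9,0x2d,0xcd,0xbf}
query mem[0x10]=0xbf, mem[0x00]=0xd4, mem[0x17]=0x47, mem[0x0c]=0x48

MEM[0x10,0x00,0x17,0x0c] = bf d4 47 48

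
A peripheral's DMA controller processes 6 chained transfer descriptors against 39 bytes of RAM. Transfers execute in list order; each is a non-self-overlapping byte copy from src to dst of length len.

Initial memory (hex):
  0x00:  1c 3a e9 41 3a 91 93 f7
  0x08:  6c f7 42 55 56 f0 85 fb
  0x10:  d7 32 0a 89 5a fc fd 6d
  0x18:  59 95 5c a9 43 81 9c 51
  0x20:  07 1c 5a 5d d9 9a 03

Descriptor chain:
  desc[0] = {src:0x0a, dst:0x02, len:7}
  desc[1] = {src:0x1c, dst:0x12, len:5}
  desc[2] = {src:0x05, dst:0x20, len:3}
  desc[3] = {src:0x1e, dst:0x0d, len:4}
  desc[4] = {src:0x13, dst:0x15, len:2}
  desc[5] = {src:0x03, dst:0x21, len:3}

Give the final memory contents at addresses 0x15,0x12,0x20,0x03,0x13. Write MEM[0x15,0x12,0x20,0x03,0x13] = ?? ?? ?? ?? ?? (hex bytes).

MEM[0x15,0x12,0x20,0x03,0x13] = 81 43 f0 55 81

#0 dst[0x02+7] := {0x42,0x55,0x56,0xf0,0x85,0xfb,0xd7}
#1 dst[0x12+5] := {0x43,0x81,0x9c,0x51,0x07}
#2 dst[0x20+3] := {0xf0,0x85,0xfb}
#3 dst[0x0d+4] := {0x9c,0x51,0xf0,0x85}
#4 dst[0x15+2] := {0x81,0x9c}
#5 dst[0x21+3] := {0x55,0x56,0xf0}
query mem[0x15]=0x81, mem[0x12]=0x43, mem[0x20]=0xf0, mem[0x03]=0x55, mem[0x13]=0x81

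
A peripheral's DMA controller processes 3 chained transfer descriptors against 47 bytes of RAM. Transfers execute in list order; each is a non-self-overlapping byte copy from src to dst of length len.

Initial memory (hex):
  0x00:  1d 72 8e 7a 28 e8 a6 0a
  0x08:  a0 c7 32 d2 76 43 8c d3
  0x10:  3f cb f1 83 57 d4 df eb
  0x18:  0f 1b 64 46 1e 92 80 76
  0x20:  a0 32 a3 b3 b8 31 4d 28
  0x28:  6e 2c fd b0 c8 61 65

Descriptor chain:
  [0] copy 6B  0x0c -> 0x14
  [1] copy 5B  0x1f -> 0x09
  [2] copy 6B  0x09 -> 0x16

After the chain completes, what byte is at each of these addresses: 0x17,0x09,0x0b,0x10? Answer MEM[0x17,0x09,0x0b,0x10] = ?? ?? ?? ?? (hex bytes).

[0] 0x0c->0x14 len=6 : 76 43 8c d3 3f cb
[1] 0x1f->0x09 len=5 : 76 a0 32 a3 b3
[2] 0x09->0x16 len=6 : 76 a0 32 a3 b3 8c
query mem[0x17]=0xa0, mem[0x09]=0x76, mem[0x0b]=0x32, mem[0x10]=0x3f

MEM[0x17,0x09,0x0b,0x10] = a0 76 32 3f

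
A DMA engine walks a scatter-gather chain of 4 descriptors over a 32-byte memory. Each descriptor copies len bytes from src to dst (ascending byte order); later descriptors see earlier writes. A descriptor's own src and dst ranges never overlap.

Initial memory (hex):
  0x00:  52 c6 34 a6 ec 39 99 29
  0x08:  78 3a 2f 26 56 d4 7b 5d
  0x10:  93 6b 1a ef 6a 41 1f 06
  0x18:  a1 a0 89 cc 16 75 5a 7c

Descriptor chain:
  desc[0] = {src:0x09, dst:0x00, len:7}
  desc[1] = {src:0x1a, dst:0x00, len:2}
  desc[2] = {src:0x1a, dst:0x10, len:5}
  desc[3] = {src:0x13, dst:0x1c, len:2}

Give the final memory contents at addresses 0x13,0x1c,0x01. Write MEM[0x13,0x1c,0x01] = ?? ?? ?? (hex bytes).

D0: mem[0x00..0x06] <- [3a 2f 26 56 d4 7b 5d]
D1: mem[0x00..0x01] <- [89 cc]
D2: mem[0x10..0x14] <- [89 cc 16 75 5a]
D3: mem[0x1c..0x1d] <- [75 5a]
query mem[0x13]=0x75, mem[0x1c]=0x75, mem[0x01]=0xcc

MEM[0x13,0x1c,0x01] = 75 75 cc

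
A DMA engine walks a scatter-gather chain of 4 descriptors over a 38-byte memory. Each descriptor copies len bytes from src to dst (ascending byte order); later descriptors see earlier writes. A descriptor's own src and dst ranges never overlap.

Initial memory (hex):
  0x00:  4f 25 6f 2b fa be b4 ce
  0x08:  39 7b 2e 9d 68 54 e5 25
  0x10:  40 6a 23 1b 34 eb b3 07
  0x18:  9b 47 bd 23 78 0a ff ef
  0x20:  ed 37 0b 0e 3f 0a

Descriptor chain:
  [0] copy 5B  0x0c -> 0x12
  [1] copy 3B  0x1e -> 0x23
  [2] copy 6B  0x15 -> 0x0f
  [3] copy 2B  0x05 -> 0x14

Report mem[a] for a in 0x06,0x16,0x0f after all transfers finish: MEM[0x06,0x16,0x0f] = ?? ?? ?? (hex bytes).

  after D0: wrote 5B at 0x12 = 6854e52540
  after D1: wrote 3B at 0x23 = ffefed
  after D2: wrote 6B at 0x0f = 2540079b47bd
  after D3: wrote 2B at 0x14 = beb4
query mem[0x06]=0xb4, mem[0x16]=0x40, mem[0x0f]=0x25

MEM[0x06,0x16,0x0f] = b4 40 25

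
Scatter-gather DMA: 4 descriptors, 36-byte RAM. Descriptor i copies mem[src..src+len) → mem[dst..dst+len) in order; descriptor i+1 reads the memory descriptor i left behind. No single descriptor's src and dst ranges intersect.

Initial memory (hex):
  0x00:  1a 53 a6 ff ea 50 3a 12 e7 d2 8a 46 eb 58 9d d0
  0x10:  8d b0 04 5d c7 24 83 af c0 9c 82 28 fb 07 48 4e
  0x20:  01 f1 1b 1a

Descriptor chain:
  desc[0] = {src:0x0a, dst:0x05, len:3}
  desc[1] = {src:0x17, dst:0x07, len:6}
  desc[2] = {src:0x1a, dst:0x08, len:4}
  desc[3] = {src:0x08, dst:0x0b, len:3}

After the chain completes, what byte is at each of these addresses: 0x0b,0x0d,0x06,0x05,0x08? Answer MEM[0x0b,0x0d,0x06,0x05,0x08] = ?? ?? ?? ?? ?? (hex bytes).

MEM[0x0b,0x0d,0x06,0x05,0x08] = 82 fb 46 8a 82

#0 dst[0x05+3] := {0x8a,0x46,0xeb}
#1 dst[0x07+6] := {0xaf,0xc0,0x9c,0x82,0x28,0xfb}
#2 dst[0x08+4] := {0x82,0x28,0xfb,0x07}
#3 dst[0x0b+3] := {0x82,0x28,0xfb}
query mem[0x0b]=0x82, mem[0x0d]=0xfb, mem[0x06]=0x46, mem[0x05]=0x8a, mem[0x08]=0x82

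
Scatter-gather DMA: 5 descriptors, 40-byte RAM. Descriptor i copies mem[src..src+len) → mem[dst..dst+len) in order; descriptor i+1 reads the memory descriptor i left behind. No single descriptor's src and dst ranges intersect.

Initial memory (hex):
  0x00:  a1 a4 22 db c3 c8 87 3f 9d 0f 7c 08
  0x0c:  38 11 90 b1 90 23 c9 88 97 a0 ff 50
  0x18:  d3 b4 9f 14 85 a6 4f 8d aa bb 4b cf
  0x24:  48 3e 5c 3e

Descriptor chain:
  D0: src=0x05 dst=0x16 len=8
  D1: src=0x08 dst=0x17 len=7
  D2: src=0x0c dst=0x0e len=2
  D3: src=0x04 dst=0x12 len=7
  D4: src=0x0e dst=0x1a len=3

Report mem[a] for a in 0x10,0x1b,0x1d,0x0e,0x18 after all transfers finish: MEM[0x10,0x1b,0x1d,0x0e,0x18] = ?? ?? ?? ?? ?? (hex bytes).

MEM[0x10,0x1b,0x1d,0x0e,0x18] = 90 11 90 38 7c

[0] 0x05->0x16 len=8 : c8 87 3f 9d 0f 7c 08 38
[1] 0x08->0x17 len=7 : 9d 0f 7c 08 38 11 90
[2] 0x0c->0x0e len=2 : 38 11
[3] 0x04->0x12 len=7 : c3 c8 87 3f 9d 0f 7c
[4] 0x0e->0x1a len=3 : 38 11 90
query mem[0x10]=0x90, mem[0x1b]=0x11, mem[0x1d]=0x90, mem[0x0e]=0x38, mem[0x18]=0x7c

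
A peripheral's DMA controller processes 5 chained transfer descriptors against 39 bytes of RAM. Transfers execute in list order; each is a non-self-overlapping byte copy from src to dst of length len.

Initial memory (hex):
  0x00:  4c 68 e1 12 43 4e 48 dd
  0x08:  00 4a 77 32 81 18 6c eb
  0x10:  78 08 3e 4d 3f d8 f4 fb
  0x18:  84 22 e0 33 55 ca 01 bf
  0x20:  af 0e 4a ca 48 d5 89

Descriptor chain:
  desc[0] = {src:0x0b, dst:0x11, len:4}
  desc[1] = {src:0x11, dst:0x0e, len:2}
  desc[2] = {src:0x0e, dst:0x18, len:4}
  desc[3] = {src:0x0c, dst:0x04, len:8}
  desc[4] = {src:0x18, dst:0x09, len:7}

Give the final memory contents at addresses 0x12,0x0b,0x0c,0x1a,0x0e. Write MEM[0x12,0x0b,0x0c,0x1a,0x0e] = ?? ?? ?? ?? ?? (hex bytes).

D0: mem[0x11..0x14] <- [32 81 18 6c]
D1: mem[0x0e..0x0f] <- [32 81]
D2: mem[0x18..0x1b] <- [32 81 78 32]
D3: mem[0x04..0x0b] <- [81 18 32 81 78 32 81 18]
D4: mem[0x09..0x0f] <- [32 81 78 32 55 ca 01]
query mem[0x12]=0x81, mem[0x0b]=0x78, mem[0x0c]=0x32, mem[0x1a]=0x78, mem[0x0e]=0xca

MEM[0x12,0x0b,0x0c,0x1a,0x0e] = 81 78 32 78 ca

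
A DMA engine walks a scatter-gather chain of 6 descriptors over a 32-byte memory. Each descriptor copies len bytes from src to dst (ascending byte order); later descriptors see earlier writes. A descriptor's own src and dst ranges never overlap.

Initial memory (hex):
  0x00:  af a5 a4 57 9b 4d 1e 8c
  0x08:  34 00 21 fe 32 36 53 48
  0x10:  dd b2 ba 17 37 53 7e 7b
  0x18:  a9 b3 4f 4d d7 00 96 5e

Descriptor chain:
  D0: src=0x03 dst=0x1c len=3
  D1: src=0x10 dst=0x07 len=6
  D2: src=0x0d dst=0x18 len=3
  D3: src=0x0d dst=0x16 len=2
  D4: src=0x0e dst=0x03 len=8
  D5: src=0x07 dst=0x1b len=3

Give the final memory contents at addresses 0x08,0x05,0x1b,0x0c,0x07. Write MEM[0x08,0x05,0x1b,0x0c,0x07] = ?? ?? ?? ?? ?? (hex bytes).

MEM[0x08,0x05,0x1b,0x0c,0x07] = 17 dd ba 53 ba

#0 dst[0x1c+3] := {0x57,0x9b,0x4d}
#1 dst[0x07+6] := {0xdd,0xb2,0xba,0x17,0x37,0x53}
#2 dst[0x18+3] := {0x36,0x53,0x48}
#3 dst[0x16+2] := {0x36,0x53}
#4 dst[0x03+8] := {0x53,0x48,0xdd,0xb2,0xba,0x17,0x37,0x53}
#5 dst[0x1b+3] := {0xba,0x17,0x37}
query mem[0x08]=0x17, mem[0x05]=0xdd, mem[0x1b]=0xba, mem[0x0c]=0x53, mem[0x07]=0xba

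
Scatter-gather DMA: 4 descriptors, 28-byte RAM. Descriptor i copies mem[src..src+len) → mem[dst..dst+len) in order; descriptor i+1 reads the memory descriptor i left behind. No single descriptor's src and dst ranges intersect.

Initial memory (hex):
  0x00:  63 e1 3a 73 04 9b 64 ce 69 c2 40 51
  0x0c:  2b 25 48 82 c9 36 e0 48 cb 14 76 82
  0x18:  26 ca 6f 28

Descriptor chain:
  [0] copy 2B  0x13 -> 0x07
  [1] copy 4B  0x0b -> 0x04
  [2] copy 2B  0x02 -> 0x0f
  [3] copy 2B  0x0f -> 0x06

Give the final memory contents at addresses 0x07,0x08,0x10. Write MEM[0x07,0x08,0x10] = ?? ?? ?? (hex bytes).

  after D0: wrote 2B at 0x07 = 48cb
  after D1: wrote 4B at 0x04 = 512b2548
  after D2: wrote 2B at 0x0f = 3a73
  after D3: wrote 2B at 0x06 = 3a73
query mem[0x07]=0x73, mem[0x08]=0xcb, mem[0x10]=0x73

MEM[0x07,0x08,0x10] = 73 cb 73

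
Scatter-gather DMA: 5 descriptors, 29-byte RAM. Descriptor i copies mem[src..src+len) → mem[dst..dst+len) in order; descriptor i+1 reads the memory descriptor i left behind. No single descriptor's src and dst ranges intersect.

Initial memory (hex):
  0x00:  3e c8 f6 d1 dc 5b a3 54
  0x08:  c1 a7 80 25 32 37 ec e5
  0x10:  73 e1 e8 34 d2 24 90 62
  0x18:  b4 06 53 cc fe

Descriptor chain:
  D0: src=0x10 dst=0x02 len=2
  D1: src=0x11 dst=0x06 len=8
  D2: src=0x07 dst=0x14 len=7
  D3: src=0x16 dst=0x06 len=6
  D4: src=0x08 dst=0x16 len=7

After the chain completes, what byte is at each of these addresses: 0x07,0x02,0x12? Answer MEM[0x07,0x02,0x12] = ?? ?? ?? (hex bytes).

D0: mem[0x02..0x03] <- [73 e1]
D1: mem[0x06..0x0d] <- [e1 e8 34 d2 24 90 62 b4]
D2: mem[0x14..0x1a] <- [e8 34 d2 24 90 62 b4]
D3: mem[0x06..0x0b] <- [d2 24 90 62 b4 cc]
D4: mem[0x16..0x1c] <- [90 62 b4 cc 62 b4 ec]
query mem[0x07]=0x24, mem[0x02]=0x73, mem[0x12]=0xe8

MEM[0x07,0x02,0x12] = 24 73 e8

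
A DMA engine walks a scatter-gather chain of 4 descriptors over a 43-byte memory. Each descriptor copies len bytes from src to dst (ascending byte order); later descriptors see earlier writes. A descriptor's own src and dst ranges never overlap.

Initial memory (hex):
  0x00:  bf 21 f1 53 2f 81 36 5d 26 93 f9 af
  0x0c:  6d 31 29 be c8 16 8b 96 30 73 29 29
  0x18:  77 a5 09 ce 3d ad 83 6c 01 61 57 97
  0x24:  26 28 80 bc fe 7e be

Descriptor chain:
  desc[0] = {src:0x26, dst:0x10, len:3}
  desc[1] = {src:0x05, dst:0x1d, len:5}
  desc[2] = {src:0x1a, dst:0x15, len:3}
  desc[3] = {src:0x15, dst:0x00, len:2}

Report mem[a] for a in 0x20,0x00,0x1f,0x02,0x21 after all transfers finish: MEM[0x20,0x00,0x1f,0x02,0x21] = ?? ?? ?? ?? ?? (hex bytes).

MEM[0x20,0x00,0x1f,0x02,0x21] = 26 09 5d f1 93

[0] 0x26->0x10 len=3 : 80 bc fe
[1] 0x05->0x1d len=5 : 81 36 5d 26 93
[2] 0x1a->0x15 len=3 : 09 ce 3d
[3] 0x15->0x00 len=2 : 09 ce
query mem[0x20]=0x26, mem[0x00]=0x09, mem[0x1f]=0x5d, mem[0x02]=0xf1, mem[0x21]=0x93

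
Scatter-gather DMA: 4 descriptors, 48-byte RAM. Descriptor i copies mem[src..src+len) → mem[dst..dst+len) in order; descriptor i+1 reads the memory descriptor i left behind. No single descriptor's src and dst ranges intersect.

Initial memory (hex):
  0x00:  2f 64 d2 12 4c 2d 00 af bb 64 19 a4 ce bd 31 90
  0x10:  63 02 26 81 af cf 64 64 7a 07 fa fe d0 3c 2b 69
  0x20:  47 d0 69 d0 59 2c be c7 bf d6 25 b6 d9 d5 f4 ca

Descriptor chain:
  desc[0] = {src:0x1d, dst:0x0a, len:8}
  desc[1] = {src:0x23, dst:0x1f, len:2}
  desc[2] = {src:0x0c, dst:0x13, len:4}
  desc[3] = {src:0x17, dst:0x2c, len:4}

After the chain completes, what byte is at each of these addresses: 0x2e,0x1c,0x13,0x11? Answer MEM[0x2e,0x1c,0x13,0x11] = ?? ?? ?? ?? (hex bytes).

MEM[0x2e,0x1c,0x13,0x11] = 07 d0 69 59

D0: mem[0x0a..0x11] <- [3c 2b 69 47 d0 69 d0 59]
D1: mem[0x1f..0x20] <- [d0 59]
D2: mem[0x13..0x16] <- [69 47 d0 69]
D3: mem[0x2c..0x2f] <- [64 7a 07 fa]
query mem[0x2e]=0x07, mem[0x1c]=0xd0, mem[0x13]=0x69, mem[0x11]=0x59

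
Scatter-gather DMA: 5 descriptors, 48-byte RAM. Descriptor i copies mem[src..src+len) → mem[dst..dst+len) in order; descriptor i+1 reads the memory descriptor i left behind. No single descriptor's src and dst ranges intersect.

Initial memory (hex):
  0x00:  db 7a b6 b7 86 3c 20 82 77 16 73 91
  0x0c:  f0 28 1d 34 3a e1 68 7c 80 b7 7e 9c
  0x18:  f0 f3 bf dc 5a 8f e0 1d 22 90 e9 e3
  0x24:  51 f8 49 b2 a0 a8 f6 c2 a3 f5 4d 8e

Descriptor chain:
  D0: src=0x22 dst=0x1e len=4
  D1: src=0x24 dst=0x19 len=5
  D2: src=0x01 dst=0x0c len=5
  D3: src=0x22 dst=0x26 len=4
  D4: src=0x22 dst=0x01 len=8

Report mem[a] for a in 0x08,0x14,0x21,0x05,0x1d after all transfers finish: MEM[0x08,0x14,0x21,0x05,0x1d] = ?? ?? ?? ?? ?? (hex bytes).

[0] 0x22->0x1e len=4 : e9 e3 51 f8
[1] 0x24->0x19 len=5 : 51 f8 49 b2 a0
[2] 0x01->0x0c len=5 : 7a b6 b7 86 3c
[3] 0x22->0x26 len=4 : e9 e3 51 f8
[4] 0x22->0x01 len=8 : e9 e3 51 f8 e9 e3 51 f8
query mem[0x08]=0xf8, mem[0x14]=0x80, mem[0x21]=0xf8, mem[0x05]=0xe9, mem[0x1d]=0xa0

MEM[0x08,0x14,0x21,0x05,0x1d] = f8 80 f8 e9 a0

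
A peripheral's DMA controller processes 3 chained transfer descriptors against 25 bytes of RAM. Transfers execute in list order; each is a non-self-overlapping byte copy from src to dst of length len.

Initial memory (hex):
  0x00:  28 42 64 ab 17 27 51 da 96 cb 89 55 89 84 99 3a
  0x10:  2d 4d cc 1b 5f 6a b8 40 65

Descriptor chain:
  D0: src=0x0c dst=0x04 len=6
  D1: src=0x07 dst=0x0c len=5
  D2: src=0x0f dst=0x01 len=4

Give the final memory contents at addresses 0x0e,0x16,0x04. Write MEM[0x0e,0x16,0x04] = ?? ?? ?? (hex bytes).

  after D0: wrote 6B at 0x04 = 8984993a2d4d
  after D1: wrote 5B at 0x0c = 3a2d4d8955
  after D2: wrote 4B at 0x01 = 89554dcc
query mem[0x0e]=0x4d, mem[0x16]=0xb8, mem[0x04]=0xcc

MEM[0x0e,0x16,0x04] = 4d b8 cc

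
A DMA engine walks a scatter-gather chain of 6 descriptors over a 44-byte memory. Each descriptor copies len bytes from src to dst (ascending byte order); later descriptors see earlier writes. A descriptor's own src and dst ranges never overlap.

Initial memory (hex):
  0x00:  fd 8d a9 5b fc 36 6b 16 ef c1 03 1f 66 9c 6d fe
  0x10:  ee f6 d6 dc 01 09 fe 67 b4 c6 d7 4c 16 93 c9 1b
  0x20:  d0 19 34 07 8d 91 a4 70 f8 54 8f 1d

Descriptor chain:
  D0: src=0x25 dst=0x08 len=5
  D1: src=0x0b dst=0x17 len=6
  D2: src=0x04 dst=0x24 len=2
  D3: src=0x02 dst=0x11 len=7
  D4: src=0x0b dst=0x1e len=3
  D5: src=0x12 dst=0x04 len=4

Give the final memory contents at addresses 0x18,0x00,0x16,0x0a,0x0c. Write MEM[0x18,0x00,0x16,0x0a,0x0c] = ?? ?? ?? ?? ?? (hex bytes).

MEM[0x18,0x00,0x16,0x0a,0x0c] = 54 fd 16 70 54

[0] 0x25->0x08 len=5 : 91 a4 70 f8 54
[1] 0x0b->0x17 len=6 : f8 54 9c 6d fe ee
[2] 0x04->0x24 len=2 : fc 36
[3] 0x02->0x11 len=7 : a9 5b fc 36 6b 16 91
[4] 0x0b->0x1e len=3 : f8 54 9c
[5] 0x12->0x04 len=4 : 5b fc 36 6b
query mem[0x18]=0x54, mem[0x00]=0xfd, mem[0x16]=0x16, mem[0x0a]=0x70, mem[0x0c]=0x54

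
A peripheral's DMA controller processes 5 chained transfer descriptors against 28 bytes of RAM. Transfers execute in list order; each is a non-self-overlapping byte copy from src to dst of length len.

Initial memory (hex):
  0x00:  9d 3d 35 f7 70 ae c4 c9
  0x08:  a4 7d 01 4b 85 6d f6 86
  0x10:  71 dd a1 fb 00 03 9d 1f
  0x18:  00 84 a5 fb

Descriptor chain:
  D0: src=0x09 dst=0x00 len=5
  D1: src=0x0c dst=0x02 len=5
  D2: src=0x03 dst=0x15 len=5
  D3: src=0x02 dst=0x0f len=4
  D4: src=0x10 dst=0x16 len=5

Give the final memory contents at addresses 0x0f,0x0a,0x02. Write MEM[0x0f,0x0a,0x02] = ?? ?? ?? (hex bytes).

MEM[0x0f,0x0a,0x02] = 85 01 85

D0: mem[0x00..0x04] <- [7d 01 4b 85 6d]
D1: mem[0x02..0x06] <- [85 6d f6 86 71]
D2: mem[0x15..0x19] <- [6d f6 86 71 c9]
D3: mem[0x0f..0x12] <- [85 6d f6 86]
D4: mem[0x16..0x1a] <- [6d f6 86 fb 00]
query mem[0x0f]=0x85, mem[0x0a]=0x01, mem[0x02]=0x85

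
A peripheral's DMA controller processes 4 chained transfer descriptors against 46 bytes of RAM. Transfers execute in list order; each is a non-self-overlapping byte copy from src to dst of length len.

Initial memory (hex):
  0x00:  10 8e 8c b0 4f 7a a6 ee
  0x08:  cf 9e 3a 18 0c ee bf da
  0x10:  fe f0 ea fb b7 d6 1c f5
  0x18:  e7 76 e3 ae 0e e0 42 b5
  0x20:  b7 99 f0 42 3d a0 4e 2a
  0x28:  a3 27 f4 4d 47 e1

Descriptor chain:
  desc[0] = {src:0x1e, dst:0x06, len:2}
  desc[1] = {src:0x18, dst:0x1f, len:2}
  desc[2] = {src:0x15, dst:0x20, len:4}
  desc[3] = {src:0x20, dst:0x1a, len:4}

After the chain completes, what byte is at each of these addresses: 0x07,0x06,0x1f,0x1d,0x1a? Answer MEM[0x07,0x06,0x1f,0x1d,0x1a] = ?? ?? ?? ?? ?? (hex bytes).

D0: mem[0x06..0x07] <- [42 b5]
D1: mem[0x1f..0x20] <- [e7 76]
D2: mem[0x20..0x23] <- [d6 1c f5 e7]
D3: mem[0x1a..0x1d] <- [d6 1c f5 e7]
query mem[0x07]=0xb5, mem[0x06]=0x42, mem[0x1f]=0xe7, mem[0x1d]=0xe7, mem[0x1a]=0xd6

MEM[0x07,0x06,0x1f,0x1d,0x1a] = b5 42 e7 e7 d6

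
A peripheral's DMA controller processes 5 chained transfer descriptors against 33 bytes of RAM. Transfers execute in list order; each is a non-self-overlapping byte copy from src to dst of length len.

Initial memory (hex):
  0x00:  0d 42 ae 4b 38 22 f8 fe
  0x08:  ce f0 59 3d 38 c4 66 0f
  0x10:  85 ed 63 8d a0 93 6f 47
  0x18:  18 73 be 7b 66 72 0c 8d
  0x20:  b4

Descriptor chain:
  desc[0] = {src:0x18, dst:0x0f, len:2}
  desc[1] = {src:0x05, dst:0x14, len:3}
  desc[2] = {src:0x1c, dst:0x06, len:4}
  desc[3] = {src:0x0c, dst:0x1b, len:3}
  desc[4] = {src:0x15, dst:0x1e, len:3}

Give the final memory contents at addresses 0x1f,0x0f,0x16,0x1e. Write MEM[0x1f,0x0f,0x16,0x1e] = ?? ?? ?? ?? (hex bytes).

[0] 0x18->0x0f len=2 : 18 73
[1] 0x05->0x14 len=3 : 22 f8 fe
[2] 0x1c->0x06 len=4 : 66 72 0c 8d
[3] 0x0c->0x1b len=3 : 38 c4 66
[4] 0x15->0x1e len=3 : f8 fe 47
query mem[0x1f]=0xfe, mem[0x0f]=0x18, mem[0x16]=0xfe, mem[0x1e]=0xf8

MEM[0x1f,0x0f,0x16,0x1e] = fe 18 fe f8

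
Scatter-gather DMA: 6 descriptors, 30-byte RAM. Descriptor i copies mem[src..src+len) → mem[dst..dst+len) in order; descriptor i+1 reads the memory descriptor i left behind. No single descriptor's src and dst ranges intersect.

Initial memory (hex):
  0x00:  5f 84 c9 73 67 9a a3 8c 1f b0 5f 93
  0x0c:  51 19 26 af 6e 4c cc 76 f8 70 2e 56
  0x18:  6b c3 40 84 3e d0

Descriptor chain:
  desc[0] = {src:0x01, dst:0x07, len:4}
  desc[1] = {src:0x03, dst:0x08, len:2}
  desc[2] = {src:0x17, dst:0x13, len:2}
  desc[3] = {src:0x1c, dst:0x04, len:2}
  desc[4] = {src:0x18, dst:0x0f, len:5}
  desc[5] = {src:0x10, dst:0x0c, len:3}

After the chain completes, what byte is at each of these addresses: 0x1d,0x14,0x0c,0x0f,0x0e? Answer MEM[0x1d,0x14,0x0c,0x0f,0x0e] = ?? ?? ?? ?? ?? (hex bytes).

D0: mem[0x07..0x0a] <- [84 c9 73 67]
D1: mem[0x08..0x09] <- [73 67]
D2: mem[0x13..0x14] <- [56 6b]
D3: mem[0x04..0x05] <- [3e d0]
D4: mem[0x0f..0x13] <- [6b c3 40 84 3e]
D5: mem[0x0c..0x0e] <- [c3 40 84]
query mem[0x1d]=0xd0, mem[0x14]=0x6b, mem[0x0c]=0xc3, mem[0x0f]=0x6b, mem[0x0e]=0x84

MEM[0x1d,0x14,0x0c,0x0f,0x0e] = d0 6b c3 6b 84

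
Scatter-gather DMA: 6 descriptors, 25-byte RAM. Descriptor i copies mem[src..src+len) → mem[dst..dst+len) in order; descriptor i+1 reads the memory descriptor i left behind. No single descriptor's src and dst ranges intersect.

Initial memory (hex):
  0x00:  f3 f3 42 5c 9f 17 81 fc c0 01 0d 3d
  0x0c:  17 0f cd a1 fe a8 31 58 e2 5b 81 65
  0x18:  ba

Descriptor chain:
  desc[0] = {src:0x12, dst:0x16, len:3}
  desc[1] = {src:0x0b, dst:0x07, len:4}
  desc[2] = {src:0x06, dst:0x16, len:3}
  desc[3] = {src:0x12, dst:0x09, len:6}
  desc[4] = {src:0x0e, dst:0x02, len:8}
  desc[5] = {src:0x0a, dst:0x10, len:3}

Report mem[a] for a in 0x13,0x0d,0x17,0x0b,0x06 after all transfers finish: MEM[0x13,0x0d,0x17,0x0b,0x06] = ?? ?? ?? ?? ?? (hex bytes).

MEM[0x13,0x0d,0x17,0x0b,0x06] = 58 81 3d e2 31

  after D0: wrote 3B at 0x16 = 3158e2
  after D1: wrote 4B at 0x07 = 3d170fcd
  after D2: wrote 3B at 0x16 = 813d17
  after D3: wrote 6B at 0x09 = 3158e25b813d
  after D4: wrote 8B at 0x02 = 3da1fea83158e25b
  after D5: wrote 3B at 0x10 = 58e25b
query mem[0x13]=0x58, mem[0x0d]=0x81, mem[0x17]=0x3d, mem[0x0b]=0xe2, mem[0x06]=0x31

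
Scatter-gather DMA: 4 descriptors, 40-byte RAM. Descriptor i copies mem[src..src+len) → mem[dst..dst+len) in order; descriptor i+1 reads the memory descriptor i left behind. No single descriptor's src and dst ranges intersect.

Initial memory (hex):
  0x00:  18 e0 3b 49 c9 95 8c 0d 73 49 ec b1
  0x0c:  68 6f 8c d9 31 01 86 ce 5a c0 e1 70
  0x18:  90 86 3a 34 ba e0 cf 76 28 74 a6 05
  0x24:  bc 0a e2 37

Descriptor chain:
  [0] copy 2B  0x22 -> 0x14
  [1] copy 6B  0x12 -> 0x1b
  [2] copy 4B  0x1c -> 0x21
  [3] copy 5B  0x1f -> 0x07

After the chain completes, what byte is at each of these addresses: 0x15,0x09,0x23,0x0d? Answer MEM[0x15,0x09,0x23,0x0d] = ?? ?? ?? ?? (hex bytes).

MEM[0x15,0x09,0x23,0x0d] = 05 ce 05 6f

D0: mem[0x14..0x15] <- [a6 05]
D1: mem[0x1b..0x20] <- [86 ce a6 05 e1 70]
D2: mem[0x21..0x24] <- [ce a6 05 e1]
D3: mem[0x07..0x0b] <- [e1 70 ce a6 05]
query mem[0x15]=0x05, mem[0x09]=0xce, mem[0x23]=0x05, mem[0x0d]=0x6f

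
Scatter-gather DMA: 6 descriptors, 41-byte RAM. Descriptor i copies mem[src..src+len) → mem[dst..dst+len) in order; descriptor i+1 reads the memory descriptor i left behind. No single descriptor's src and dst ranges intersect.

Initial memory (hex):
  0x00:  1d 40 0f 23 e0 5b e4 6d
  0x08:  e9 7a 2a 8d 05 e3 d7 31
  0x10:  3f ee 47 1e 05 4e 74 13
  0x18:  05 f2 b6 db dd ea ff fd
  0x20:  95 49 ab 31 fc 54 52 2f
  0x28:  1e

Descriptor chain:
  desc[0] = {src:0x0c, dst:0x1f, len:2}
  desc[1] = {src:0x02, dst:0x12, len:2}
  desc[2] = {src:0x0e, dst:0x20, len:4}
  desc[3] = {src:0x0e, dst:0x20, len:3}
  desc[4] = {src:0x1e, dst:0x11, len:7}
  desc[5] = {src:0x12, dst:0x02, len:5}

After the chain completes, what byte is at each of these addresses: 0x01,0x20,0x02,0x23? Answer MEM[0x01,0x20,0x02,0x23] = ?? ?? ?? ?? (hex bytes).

MEM[0x01,0x20,0x02,0x23] = 40 d7 05 ee

#0 dst[0x1f+2] := {0x05,0xe3}
#1 dst[0x12+2] := {0x0f,0x23}
#2 dst[0x20+4] := {0xd7,0x31,0x3f,0xee}
#3 dst[0x20+3] := {0xd7,0x31,0x3f}
#4 dst[0x11+7] := {0xff,0x05,0xd7,0x31,0x3f,0xee,0xfc}
#5 dst[0x02+5] := {0x05,0xd7,0x31,0x3f,0xee}
query mem[0x01]=0x40, mem[0x20]=0xd7, mem[0x02]=0x05, mem[0x23]=0xee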